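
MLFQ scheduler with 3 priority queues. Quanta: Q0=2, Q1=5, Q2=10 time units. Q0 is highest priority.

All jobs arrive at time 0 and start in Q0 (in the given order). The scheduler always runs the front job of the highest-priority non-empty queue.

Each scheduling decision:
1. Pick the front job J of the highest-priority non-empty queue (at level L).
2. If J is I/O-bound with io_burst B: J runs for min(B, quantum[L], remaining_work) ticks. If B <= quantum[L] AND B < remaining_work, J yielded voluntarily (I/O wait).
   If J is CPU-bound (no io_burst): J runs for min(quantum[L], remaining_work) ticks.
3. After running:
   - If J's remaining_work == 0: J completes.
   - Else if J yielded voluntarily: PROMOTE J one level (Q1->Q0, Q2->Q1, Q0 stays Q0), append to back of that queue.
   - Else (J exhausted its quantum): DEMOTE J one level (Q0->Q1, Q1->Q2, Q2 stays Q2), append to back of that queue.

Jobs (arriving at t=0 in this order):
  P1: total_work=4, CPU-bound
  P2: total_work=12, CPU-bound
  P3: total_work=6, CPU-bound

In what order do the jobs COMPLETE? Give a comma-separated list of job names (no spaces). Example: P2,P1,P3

Answer: P1,P3,P2

Derivation:
t=0-2: P1@Q0 runs 2, rem=2, quantum used, demote→Q1. Q0=[P2,P3] Q1=[P1] Q2=[]
t=2-4: P2@Q0 runs 2, rem=10, quantum used, demote→Q1. Q0=[P3] Q1=[P1,P2] Q2=[]
t=4-6: P3@Q0 runs 2, rem=4, quantum used, demote→Q1. Q0=[] Q1=[P1,P2,P3] Q2=[]
t=6-8: P1@Q1 runs 2, rem=0, completes. Q0=[] Q1=[P2,P3] Q2=[]
t=8-13: P2@Q1 runs 5, rem=5, quantum used, demote→Q2. Q0=[] Q1=[P3] Q2=[P2]
t=13-17: P3@Q1 runs 4, rem=0, completes. Q0=[] Q1=[] Q2=[P2]
t=17-22: P2@Q2 runs 5, rem=0, completes. Q0=[] Q1=[] Q2=[]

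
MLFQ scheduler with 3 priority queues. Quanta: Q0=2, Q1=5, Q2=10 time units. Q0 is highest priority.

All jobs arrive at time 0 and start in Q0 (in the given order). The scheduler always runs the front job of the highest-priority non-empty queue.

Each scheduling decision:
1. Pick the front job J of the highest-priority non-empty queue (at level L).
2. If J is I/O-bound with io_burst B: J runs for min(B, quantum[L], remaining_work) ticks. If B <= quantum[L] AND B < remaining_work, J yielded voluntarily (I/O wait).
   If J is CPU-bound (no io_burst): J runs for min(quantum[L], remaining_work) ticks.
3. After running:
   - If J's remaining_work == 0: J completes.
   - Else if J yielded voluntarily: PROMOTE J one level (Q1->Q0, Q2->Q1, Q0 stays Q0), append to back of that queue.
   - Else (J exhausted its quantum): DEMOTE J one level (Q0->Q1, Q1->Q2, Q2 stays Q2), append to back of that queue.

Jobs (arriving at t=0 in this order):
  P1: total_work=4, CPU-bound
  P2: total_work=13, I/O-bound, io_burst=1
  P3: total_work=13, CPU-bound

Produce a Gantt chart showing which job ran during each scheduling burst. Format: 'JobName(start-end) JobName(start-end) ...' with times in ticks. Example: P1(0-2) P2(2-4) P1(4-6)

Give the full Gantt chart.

Answer: P1(0-2) P2(2-3) P3(3-5) P2(5-6) P2(6-7) P2(7-8) P2(8-9) P2(9-10) P2(10-11) P2(11-12) P2(12-13) P2(13-14) P2(14-15) P2(15-16) P2(16-17) P1(17-19) P3(19-24) P3(24-30)

Derivation:
t=0-2: P1@Q0 runs 2, rem=2, quantum used, demote→Q1. Q0=[P2,P3] Q1=[P1] Q2=[]
t=2-3: P2@Q0 runs 1, rem=12, I/O yield, promote→Q0. Q0=[P3,P2] Q1=[P1] Q2=[]
t=3-5: P3@Q0 runs 2, rem=11, quantum used, demote→Q1. Q0=[P2] Q1=[P1,P3] Q2=[]
t=5-6: P2@Q0 runs 1, rem=11, I/O yield, promote→Q0. Q0=[P2] Q1=[P1,P3] Q2=[]
t=6-7: P2@Q0 runs 1, rem=10, I/O yield, promote→Q0. Q0=[P2] Q1=[P1,P3] Q2=[]
t=7-8: P2@Q0 runs 1, rem=9, I/O yield, promote→Q0. Q0=[P2] Q1=[P1,P3] Q2=[]
t=8-9: P2@Q0 runs 1, rem=8, I/O yield, promote→Q0. Q0=[P2] Q1=[P1,P3] Q2=[]
t=9-10: P2@Q0 runs 1, rem=7, I/O yield, promote→Q0. Q0=[P2] Q1=[P1,P3] Q2=[]
t=10-11: P2@Q0 runs 1, rem=6, I/O yield, promote→Q0. Q0=[P2] Q1=[P1,P3] Q2=[]
t=11-12: P2@Q0 runs 1, rem=5, I/O yield, promote→Q0. Q0=[P2] Q1=[P1,P3] Q2=[]
t=12-13: P2@Q0 runs 1, rem=4, I/O yield, promote→Q0. Q0=[P2] Q1=[P1,P3] Q2=[]
t=13-14: P2@Q0 runs 1, rem=3, I/O yield, promote→Q0. Q0=[P2] Q1=[P1,P3] Q2=[]
t=14-15: P2@Q0 runs 1, rem=2, I/O yield, promote→Q0. Q0=[P2] Q1=[P1,P3] Q2=[]
t=15-16: P2@Q0 runs 1, rem=1, I/O yield, promote→Q0. Q0=[P2] Q1=[P1,P3] Q2=[]
t=16-17: P2@Q0 runs 1, rem=0, completes. Q0=[] Q1=[P1,P3] Q2=[]
t=17-19: P1@Q1 runs 2, rem=0, completes. Q0=[] Q1=[P3] Q2=[]
t=19-24: P3@Q1 runs 5, rem=6, quantum used, demote→Q2. Q0=[] Q1=[] Q2=[P3]
t=24-30: P3@Q2 runs 6, rem=0, completes. Q0=[] Q1=[] Q2=[]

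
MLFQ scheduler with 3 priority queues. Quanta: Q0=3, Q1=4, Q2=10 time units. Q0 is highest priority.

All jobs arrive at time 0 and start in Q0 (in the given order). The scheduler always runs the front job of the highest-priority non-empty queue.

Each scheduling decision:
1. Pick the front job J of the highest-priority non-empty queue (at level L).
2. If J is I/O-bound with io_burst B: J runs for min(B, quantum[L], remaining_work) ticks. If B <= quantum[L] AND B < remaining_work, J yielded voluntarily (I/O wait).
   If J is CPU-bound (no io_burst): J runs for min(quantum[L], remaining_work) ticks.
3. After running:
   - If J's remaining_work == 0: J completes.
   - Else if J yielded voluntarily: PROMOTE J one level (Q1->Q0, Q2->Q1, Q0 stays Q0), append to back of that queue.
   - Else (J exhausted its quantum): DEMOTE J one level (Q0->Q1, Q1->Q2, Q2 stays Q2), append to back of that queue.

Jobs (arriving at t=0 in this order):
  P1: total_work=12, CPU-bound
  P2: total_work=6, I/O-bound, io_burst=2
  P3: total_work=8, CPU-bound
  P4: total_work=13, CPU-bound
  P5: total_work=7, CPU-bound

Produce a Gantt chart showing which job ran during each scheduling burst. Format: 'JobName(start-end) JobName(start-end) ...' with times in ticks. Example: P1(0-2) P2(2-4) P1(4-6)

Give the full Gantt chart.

Answer: P1(0-3) P2(3-5) P3(5-8) P4(8-11) P5(11-14) P2(14-16) P2(16-18) P1(18-22) P3(22-26) P4(26-30) P5(30-34) P1(34-39) P3(39-40) P4(40-46)

Derivation:
t=0-3: P1@Q0 runs 3, rem=9, quantum used, demote→Q1. Q0=[P2,P3,P4,P5] Q1=[P1] Q2=[]
t=3-5: P2@Q0 runs 2, rem=4, I/O yield, promote→Q0. Q0=[P3,P4,P5,P2] Q1=[P1] Q2=[]
t=5-8: P3@Q0 runs 3, rem=5, quantum used, demote→Q1. Q0=[P4,P5,P2] Q1=[P1,P3] Q2=[]
t=8-11: P4@Q0 runs 3, rem=10, quantum used, demote→Q1. Q0=[P5,P2] Q1=[P1,P3,P4] Q2=[]
t=11-14: P5@Q0 runs 3, rem=4, quantum used, demote→Q1. Q0=[P2] Q1=[P1,P3,P4,P5] Q2=[]
t=14-16: P2@Q0 runs 2, rem=2, I/O yield, promote→Q0. Q0=[P2] Q1=[P1,P3,P4,P5] Q2=[]
t=16-18: P2@Q0 runs 2, rem=0, completes. Q0=[] Q1=[P1,P3,P4,P5] Q2=[]
t=18-22: P1@Q1 runs 4, rem=5, quantum used, demote→Q2. Q0=[] Q1=[P3,P4,P5] Q2=[P1]
t=22-26: P3@Q1 runs 4, rem=1, quantum used, demote→Q2. Q0=[] Q1=[P4,P5] Q2=[P1,P3]
t=26-30: P4@Q1 runs 4, rem=6, quantum used, demote→Q2. Q0=[] Q1=[P5] Q2=[P1,P3,P4]
t=30-34: P5@Q1 runs 4, rem=0, completes. Q0=[] Q1=[] Q2=[P1,P3,P4]
t=34-39: P1@Q2 runs 5, rem=0, completes. Q0=[] Q1=[] Q2=[P3,P4]
t=39-40: P3@Q2 runs 1, rem=0, completes. Q0=[] Q1=[] Q2=[P4]
t=40-46: P4@Q2 runs 6, rem=0, completes. Q0=[] Q1=[] Q2=[]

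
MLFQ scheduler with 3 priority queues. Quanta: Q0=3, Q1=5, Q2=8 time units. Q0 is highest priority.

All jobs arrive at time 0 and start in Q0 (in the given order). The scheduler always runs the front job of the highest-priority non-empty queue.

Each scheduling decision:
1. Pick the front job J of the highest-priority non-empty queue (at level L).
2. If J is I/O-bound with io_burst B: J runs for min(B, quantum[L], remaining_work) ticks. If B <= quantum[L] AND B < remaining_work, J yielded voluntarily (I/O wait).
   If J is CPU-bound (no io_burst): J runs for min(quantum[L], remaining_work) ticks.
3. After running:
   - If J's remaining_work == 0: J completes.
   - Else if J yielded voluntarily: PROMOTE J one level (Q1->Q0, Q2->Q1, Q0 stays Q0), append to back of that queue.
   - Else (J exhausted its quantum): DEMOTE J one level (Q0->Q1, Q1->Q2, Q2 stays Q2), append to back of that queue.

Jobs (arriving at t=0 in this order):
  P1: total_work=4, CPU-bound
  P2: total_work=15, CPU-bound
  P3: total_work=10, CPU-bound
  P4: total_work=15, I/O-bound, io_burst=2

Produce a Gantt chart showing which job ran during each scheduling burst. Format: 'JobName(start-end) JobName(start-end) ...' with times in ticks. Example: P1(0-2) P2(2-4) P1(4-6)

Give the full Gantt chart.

t=0-3: P1@Q0 runs 3, rem=1, quantum used, demote→Q1. Q0=[P2,P3,P4] Q1=[P1] Q2=[]
t=3-6: P2@Q0 runs 3, rem=12, quantum used, demote→Q1. Q0=[P3,P4] Q1=[P1,P2] Q2=[]
t=6-9: P3@Q0 runs 3, rem=7, quantum used, demote→Q1. Q0=[P4] Q1=[P1,P2,P3] Q2=[]
t=9-11: P4@Q0 runs 2, rem=13, I/O yield, promote→Q0. Q0=[P4] Q1=[P1,P2,P3] Q2=[]
t=11-13: P4@Q0 runs 2, rem=11, I/O yield, promote→Q0. Q0=[P4] Q1=[P1,P2,P3] Q2=[]
t=13-15: P4@Q0 runs 2, rem=9, I/O yield, promote→Q0. Q0=[P4] Q1=[P1,P2,P3] Q2=[]
t=15-17: P4@Q0 runs 2, rem=7, I/O yield, promote→Q0. Q0=[P4] Q1=[P1,P2,P3] Q2=[]
t=17-19: P4@Q0 runs 2, rem=5, I/O yield, promote→Q0. Q0=[P4] Q1=[P1,P2,P3] Q2=[]
t=19-21: P4@Q0 runs 2, rem=3, I/O yield, promote→Q0. Q0=[P4] Q1=[P1,P2,P3] Q2=[]
t=21-23: P4@Q0 runs 2, rem=1, I/O yield, promote→Q0. Q0=[P4] Q1=[P1,P2,P3] Q2=[]
t=23-24: P4@Q0 runs 1, rem=0, completes. Q0=[] Q1=[P1,P2,P3] Q2=[]
t=24-25: P1@Q1 runs 1, rem=0, completes. Q0=[] Q1=[P2,P3] Q2=[]
t=25-30: P2@Q1 runs 5, rem=7, quantum used, demote→Q2. Q0=[] Q1=[P3] Q2=[P2]
t=30-35: P3@Q1 runs 5, rem=2, quantum used, demote→Q2. Q0=[] Q1=[] Q2=[P2,P3]
t=35-42: P2@Q2 runs 7, rem=0, completes. Q0=[] Q1=[] Q2=[P3]
t=42-44: P3@Q2 runs 2, rem=0, completes. Q0=[] Q1=[] Q2=[]

Answer: P1(0-3) P2(3-6) P3(6-9) P4(9-11) P4(11-13) P4(13-15) P4(15-17) P4(17-19) P4(19-21) P4(21-23) P4(23-24) P1(24-25) P2(25-30) P3(30-35) P2(35-42) P3(42-44)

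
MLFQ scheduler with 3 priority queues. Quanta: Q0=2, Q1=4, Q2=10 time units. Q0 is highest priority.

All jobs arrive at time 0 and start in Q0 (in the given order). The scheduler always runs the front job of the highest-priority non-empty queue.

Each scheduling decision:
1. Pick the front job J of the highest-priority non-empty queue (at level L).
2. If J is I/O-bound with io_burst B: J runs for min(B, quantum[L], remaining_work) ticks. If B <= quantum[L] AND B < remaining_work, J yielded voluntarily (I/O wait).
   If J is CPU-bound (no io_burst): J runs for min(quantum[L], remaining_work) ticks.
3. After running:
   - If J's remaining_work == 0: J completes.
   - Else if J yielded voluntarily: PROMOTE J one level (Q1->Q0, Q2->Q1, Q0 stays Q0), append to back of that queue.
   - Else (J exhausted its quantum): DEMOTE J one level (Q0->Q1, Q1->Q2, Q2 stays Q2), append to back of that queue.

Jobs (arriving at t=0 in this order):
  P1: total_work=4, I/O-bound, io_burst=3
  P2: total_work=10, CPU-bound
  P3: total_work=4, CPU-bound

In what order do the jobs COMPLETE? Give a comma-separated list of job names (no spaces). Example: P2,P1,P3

Answer: P1,P3,P2

Derivation:
t=0-2: P1@Q0 runs 2, rem=2, quantum used, demote→Q1. Q0=[P2,P3] Q1=[P1] Q2=[]
t=2-4: P2@Q0 runs 2, rem=8, quantum used, demote→Q1. Q0=[P3] Q1=[P1,P2] Q2=[]
t=4-6: P3@Q0 runs 2, rem=2, quantum used, demote→Q1. Q0=[] Q1=[P1,P2,P3] Q2=[]
t=6-8: P1@Q1 runs 2, rem=0, completes. Q0=[] Q1=[P2,P3] Q2=[]
t=8-12: P2@Q1 runs 4, rem=4, quantum used, demote→Q2. Q0=[] Q1=[P3] Q2=[P2]
t=12-14: P3@Q1 runs 2, rem=0, completes. Q0=[] Q1=[] Q2=[P2]
t=14-18: P2@Q2 runs 4, rem=0, completes. Q0=[] Q1=[] Q2=[]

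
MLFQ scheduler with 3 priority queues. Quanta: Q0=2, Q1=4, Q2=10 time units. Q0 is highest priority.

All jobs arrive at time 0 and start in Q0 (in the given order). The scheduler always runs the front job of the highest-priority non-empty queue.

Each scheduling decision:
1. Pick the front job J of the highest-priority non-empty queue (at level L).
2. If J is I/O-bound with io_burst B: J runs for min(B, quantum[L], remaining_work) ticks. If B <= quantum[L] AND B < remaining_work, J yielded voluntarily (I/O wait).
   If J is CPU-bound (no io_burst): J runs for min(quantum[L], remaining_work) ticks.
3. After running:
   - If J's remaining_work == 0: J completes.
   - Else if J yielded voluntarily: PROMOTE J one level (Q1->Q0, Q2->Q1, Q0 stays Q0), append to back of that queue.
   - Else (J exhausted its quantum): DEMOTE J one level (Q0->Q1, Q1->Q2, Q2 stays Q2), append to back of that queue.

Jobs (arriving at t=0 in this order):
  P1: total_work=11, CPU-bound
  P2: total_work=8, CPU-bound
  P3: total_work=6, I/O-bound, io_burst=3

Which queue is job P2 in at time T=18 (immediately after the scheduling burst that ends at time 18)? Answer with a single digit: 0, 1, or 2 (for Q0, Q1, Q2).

t=0-2: P1@Q0 runs 2, rem=9, quantum used, demote→Q1. Q0=[P2,P3] Q1=[P1] Q2=[]
t=2-4: P2@Q0 runs 2, rem=6, quantum used, demote→Q1. Q0=[P3] Q1=[P1,P2] Q2=[]
t=4-6: P3@Q0 runs 2, rem=4, quantum used, demote→Q1. Q0=[] Q1=[P1,P2,P3] Q2=[]
t=6-10: P1@Q1 runs 4, rem=5, quantum used, demote→Q2. Q0=[] Q1=[P2,P3] Q2=[P1]
t=10-14: P2@Q1 runs 4, rem=2, quantum used, demote→Q2. Q0=[] Q1=[P3] Q2=[P1,P2]
t=14-17: P3@Q1 runs 3, rem=1, I/O yield, promote→Q0. Q0=[P3] Q1=[] Q2=[P1,P2]
t=17-18: P3@Q0 runs 1, rem=0, completes. Q0=[] Q1=[] Q2=[P1,P2]
t=18-23: P1@Q2 runs 5, rem=0, completes. Q0=[] Q1=[] Q2=[P2]
t=23-25: P2@Q2 runs 2, rem=0, completes. Q0=[] Q1=[] Q2=[]

Answer: 2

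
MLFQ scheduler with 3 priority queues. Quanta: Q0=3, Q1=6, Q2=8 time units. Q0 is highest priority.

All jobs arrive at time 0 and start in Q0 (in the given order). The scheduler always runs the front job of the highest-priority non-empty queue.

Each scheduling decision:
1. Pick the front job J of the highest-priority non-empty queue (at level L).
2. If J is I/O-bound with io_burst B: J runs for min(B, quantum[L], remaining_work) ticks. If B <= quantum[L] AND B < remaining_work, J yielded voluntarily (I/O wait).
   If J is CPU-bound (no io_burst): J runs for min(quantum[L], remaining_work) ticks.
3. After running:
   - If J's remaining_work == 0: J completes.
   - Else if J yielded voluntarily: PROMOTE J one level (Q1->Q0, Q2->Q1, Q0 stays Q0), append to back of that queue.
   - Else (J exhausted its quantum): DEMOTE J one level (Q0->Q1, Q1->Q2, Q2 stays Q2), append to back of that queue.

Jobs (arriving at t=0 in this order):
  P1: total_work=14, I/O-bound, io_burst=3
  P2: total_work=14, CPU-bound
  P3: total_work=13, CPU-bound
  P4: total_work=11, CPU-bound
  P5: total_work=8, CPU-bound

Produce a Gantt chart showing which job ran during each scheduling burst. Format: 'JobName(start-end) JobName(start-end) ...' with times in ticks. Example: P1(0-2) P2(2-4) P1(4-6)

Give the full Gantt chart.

t=0-3: P1@Q0 runs 3, rem=11, I/O yield, promote→Q0. Q0=[P2,P3,P4,P5,P1] Q1=[] Q2=[]
t=3-6: P2@Q0 runs 3, rem=11, quantum used, demote→Q1. Q0=[P3,P4,P5,P1] Q1=[P2] Q2=[]
t=6-9: P3@Q0 runs 3, rem=10, quantum used, demote→Q1. Q0=[P4,P5,P1] Q1=[P2,P3] Q2=[]
t=9-12: P4@Q0 runs 3, rem=8, quantum used, demote→Q1. Q0=[P5,P1] Q1=[P2,P3,P4] Q2=[]
t=12-15: P5@Q0 runs 3, rem=5, quantum used, demote→Q1. Q0=[P1] Q1=[P2,P3,P4,P5] Q2=[]
t=15-18: P1@Q0 runs 3, rem=8, I/O yield, promote→Q0. Q0=[P1] Q1=[P2,P3,P4,P5] Q2=[]
t=18-21: P1@Q0 runs 3, rem=5, I/O yield, promote→Q0. Q0=[P1] Q1=[P2,P3,P4,P5] Q2=[]
t=21-24: P1@Q0 runs 3, rem=2, I/O yield, promote→Q0. Q0=[P1] Q1=[P2,P3,P4,P5] Q2=[]
t=24-26: P1@Q0 runs 2, rem=0, completes. Q0=[] Q1=[P2,P3,P4,P5] Q2=[]
t=26-32: P2@Q1 runs 6, rem=5, quantum used, demote→Q2. Q0=[] Q1=[P3,P4,P5] Q2=[P2]
t=32-38: P3@Q1 runs 6, rem=4, quantum used, demote→Q2. Q0=[] Q1=[P4,P5] Q2=[P2,P3]
t=38-44: P4@Q1 runs 6, rem=2, quantum used, demote→Q2. Q0=[] Q1=[P5] Q2=[P2,P3,P4]
t=44-49: P5@Q1 runs 5, rem=0, completes. Q0=[] Q1=[] Q2=[P2,P3,P4]
t=49-54: P2@Q2 runs 5, rem=0, completes. Q0=[] Q1=[] Q2=[P3,P4]
t=54-58: P3@Q2 runs 4, rem=0, completes. Q0=[] Q1=[] Q2=[P4]
t=58-60: P4@Q2 runs 2, rem=0, completes. Q0=[] Q1=[] Q2=[]

Answer: P1(0-3) P2(3-6) P3(6-9) P4(9-12) P5(12-15) P1(15-18) P1(18-21) P1(21-24) P1(24-26) P2(26-32) P3(32-38) P4(38-44) P5(44-49) P2(49-54) P3(54-58) P4(58-60)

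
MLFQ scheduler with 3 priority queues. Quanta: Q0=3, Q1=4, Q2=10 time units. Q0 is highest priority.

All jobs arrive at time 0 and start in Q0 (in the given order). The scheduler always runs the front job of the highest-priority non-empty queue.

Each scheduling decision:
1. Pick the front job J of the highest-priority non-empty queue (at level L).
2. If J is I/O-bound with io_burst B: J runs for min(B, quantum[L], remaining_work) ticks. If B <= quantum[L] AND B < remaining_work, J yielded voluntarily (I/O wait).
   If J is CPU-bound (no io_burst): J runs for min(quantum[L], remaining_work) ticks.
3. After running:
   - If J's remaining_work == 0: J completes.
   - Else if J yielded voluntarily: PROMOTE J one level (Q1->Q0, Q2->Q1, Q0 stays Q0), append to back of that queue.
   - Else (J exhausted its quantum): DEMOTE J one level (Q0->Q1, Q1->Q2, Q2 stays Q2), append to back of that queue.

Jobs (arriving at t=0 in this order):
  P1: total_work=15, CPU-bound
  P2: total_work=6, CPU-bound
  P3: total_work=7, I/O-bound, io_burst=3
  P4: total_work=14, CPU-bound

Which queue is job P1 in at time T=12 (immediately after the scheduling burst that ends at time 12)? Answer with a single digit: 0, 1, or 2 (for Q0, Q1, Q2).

Answer: 1

Derivation:
t=0-3: P1@Q0 runs 3, rem=12, quantum used, demote→Q1. Q0=[P2,P3,P4] Q1=[P1] Q2=[]
t=3-6: P2@Q0 runs 3, rem=3, quantum used, demote→Q1. Q0=[P3,P4] Q1=[P1,P2] Q2=[]
t=6-9: P3@Q0 runs 3, rem=4, I/O yield, promote→Q0. Q0=[P4,P3] Q1=[P1,P2] Q2=[]
t=9-12: P4@Q0 runs 3, rem=11, quantum used, demote→Q1. Q0=[P3] Q1=[P1,P2,P4] Q2=[]
t=12-15: P3@Q0 runs 3, rem=1, I/O yield, promote→Q0. Q0=[P3] Q1=[P1,P2,P4] Q2=[]
t=15-16: P3@Q0 runs 1, rem=0, completes. Q0=[] Q1=[P1,P2,P4] Q2=[]
t=16-20: P1@Q1 runs 4, rem=8, quantum used, demote→Q2. Q0=[] Q1=[P2,P4] Q2=[P1]
t=20-23: P2@Q1 runs 3, rem=0, completes. Q0=[] Q1=[P4] Q2=[P1]
t=23-27: P4@Q1 runs 4, rem=7, quantum used, demote→Q2. Q0=[] Q1=[] Q2=[P1,P4]
t=27-35: P1@Q2 runs 8, rem=0, completes. Q0=[] Q1=[] Q2=[P4]
t=35-42: P4@Q2 runs 7, rem=0, completes. Q0=[] Q1=[] Q2=[]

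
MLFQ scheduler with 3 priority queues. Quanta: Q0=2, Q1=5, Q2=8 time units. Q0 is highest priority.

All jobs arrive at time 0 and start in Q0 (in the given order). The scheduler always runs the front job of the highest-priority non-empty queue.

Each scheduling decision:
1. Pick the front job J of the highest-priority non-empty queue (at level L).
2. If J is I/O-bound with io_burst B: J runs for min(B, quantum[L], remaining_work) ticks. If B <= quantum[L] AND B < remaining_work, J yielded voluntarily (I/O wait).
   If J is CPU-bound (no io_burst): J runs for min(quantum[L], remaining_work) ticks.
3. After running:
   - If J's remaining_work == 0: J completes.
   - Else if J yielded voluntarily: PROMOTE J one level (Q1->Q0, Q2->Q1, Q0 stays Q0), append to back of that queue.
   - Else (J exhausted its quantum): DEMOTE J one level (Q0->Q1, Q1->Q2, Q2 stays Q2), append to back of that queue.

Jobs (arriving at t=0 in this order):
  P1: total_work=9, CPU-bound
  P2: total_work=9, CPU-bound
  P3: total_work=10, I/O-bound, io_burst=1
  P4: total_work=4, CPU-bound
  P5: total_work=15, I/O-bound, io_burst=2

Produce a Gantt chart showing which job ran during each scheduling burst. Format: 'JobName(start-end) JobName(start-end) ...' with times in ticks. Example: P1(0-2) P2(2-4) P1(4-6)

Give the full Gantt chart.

Answer: P1(0-2) P2(2-4) P3(4-5) P4(5-7) P5(7-9) P3(9-10) P5(10-12) P3(12-13) P5(13-15) P3(15-16) P5(16-18) P3(18-19) P5(19-21) P3(21-22) P5(22-24) P3(24-25) P5(25-27) P3(27-28) P5(28-29) P3(29-30) P3(30-31) P1(31-36) P2(36-41) P4(41-43) P1(43-45) P2(45-47)

Derivation:
t=0-2: P1@Q0 runs 2, rem=7, quantum used, demote→Q1. Q0=[P2,P3,P4,P5] Q1=[P1] Q2=[]
t=2-4: P2@Q0 runs 2, rem=7, quantum used, demote→Q1. Q0=[P3,P4,P5] Q1=[P1,P2] Q2=[]
t=4-5: P3@Q0 runs 1, rem=9, I/O yield, promote→Q0. Q0=[P4,P5,P3] Q1=[P1,P2] Q2=[]
t=5-7: P4@Q0 runs 2, rem=2, quantum used, demote→Q1. Q0=[P5,P3] Q1=[P1,P2,P4] Q2=[]
t=7-9: P5@Q0 runs 2, rem=13, I/O yield, promote→Q0. Q0=[P3,P5] Q1=[P1,P2,P4] Q2=[]
t=9-10: P3@Q0 runs 1, rem=8, I/O yield, promote→Q0. Q0=[P5,P3] Q1=[P1,P2,P4] Q2=[]
t=10-12: P5@Q0 runs 2, rem=11, I/O yield, promote→Q0. Q0=[P3,P5] Q1=[P1,P2,P4] Q2=[]
t=12-13: P3@Q0 runs 1, rem=7, I/O yield, promote→Q0. Q0=[P5,P3] Q1=[P1,P2,P4] Q2=[]
t=13-15: P5@Q0 runs 2, rem=9, I/O yield, promote→Q0. Q0=[P3,P5] Q1=[P1,P2,P4] Q2=[]
t=15-16: P3@Q0 runs 1, rem=6, I/O yield, promote→Q0. Q0=[P5,P3] Q1=[P1,P2,P4] Q2=[]
t=16-18: P5@Q0 runs 2, rem=7, I/O yield, promote→Q0. Q0=[P3,P5] Q1=[P1,P2,P4] Q2=[]
t=18-19: P3@Q0 runs 1, rem=5, I/O yield, promote→Q0. Q0=[P5,P3] Q1=[P1,P2,P4] Q2=[]
t=19-21: P5@Q0 runs 2, rem=5, I/O yield, promote→Q0. Q0=[P3,P5] Q1=[P1,P2,P4] Q2=[]
t=21-22: P3@Q0 runs 1, rem=4, I/O yield, promote→Q0. Q0=[P5,P3] Q1=[P1,P2,P4] Q2=[]
t=22-24: P5@Q0 runs 2, rem=3, I/O yield, promote→Q0. Q0=[P3,P5] Q1=[P1,P2,P4] Q2=[]
t=24-25: P3@Q0 runs 1, rem=3, I/O yield, promote→Q0. Q0=[P5,P3] Q1=[P1,P2,P4] Q2=[]
t=25-27: P5@Q0 runs 2, rem=1, I/O yield, promote→Q0. Q0=[P3,P5] Q1=[P1,P2,P4] Q2=[]
t=27-28: P3@Q0 runs 1, rem=2, I/O yield, promote→Q0. Q0=[P5,P3] Q1=[P1,P2,P4] Q2=[]
t=28-29: P5@Q0 runs 1, rem=0, completes. Q0=[P3] Q1=[P1,P2,P4] Q2=[]
t=29-30: P3@Q0 runs 1, rem=1, I/O yield, promote→Q0. Q0=[P3] Q1=[P1,P2,P4] Q2=[]
t=30-31: P3@Q0 runs 1, rem=0, completes. Q0=[] Q1=[P1,P2,P4] Q2=[]
t=31-36: P1@Q1 runs 5, rem=2, quantum used, demote→Q2. Q0=[] Q1=[P2,P4] Q2=[P1]
t=36-41: P2@Q1 runs 5, rem=2, quantum used, demote→Q2. Q0=[] Q1=[P4] Q2=[P1,P2]
t=41-43: P4@Q1 runs 2, rem=0, completes. Q0=[] Q1=[] Q2=[P1,P2]
t=43-45: P1@Q2 runs 2, rem=0, completes. Q0=[] Q1=[] Q2=[P2]
t=45-47: P2@Q2 runs 2, rem=0, completes. Q0=[] Q1=[] Q2=[]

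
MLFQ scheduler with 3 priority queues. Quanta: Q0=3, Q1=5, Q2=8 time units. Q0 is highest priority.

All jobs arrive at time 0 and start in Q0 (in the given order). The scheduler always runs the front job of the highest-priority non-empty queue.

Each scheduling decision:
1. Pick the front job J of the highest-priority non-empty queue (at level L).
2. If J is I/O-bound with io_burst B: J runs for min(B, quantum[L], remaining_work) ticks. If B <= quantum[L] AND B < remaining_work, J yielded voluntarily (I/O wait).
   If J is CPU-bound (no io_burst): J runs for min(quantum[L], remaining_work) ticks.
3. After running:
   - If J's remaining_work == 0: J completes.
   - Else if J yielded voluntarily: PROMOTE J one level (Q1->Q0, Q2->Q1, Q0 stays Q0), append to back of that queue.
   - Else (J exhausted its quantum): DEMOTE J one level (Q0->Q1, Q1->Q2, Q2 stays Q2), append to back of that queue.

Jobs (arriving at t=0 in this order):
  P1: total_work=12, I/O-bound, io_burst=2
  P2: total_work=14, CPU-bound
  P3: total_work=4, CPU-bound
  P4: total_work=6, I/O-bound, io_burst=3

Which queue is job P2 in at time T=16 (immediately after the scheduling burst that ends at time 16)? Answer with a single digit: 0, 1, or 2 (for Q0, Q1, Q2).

Answer: 1

Derivation:
t=0-2: P1@Q0 runs 2, rem=10, I/O yield, promote→Q0. Q0=[P2,P3,P4,P1] Q1=[] Q2=[]
t=2-5: P2@Q0 runs 3, rem=11, quantum used, demote→Q1. Q0=[P3,P4,P1] Q1=[P2] Q2=[]
t=5-8: P3@Q0 runs 3, rem=1, quantum used, demote→Q1. Q0=[P4,P1] Q1=[P2,P3] Q2=[]
t=8-11: P4@Q0 runs 3, rem=3, I/O yield, promote→Q0. Q0=[P1,P4] Q1=[P2,P3] Q2=[]
t=11-13: P1@Q0 runs 2, rem=8, I/O yield, promote→Q0. Q0=[P4,P1] Q1=[P2,P3] Q2=[]
t=13-16: P4@Q0 runs 3, rem=0, completes. Q0=[P1] Q1=[P2,P3] Q2=[]
t=16-18: P1@Q0 runs 2, rem=6, I/O yield, promote→Q0. Q0=[P1] Q1=[P2,P3] Q2=[]
t=18-20: P1@Q0 runs 2, rem=4, I/O yield, promote→Q0. Q0=[P1] Q1=[P2,P3] Q2=[]
t=20-22: P1@Q0 runs 2, rem=2, I/O yield, promote→Q0. Q0=[P1] Q1=[P2,P3] Q2=[]
t=22-24: P1@Q0 runs 2, rem=0, completes. Q0=[] Q1=[P2,P3] Q2=[]
t=24-29: P2@Q1 runs 5, rem=6, quantum used, demote→Q2. Q0=[] Q1=[P3] Q2=[P2]
t=29-30: P3@Q1 runs 1, rem=0, completes. Q0=[] Q1=[] Q2=[P2]
t=30-36: P2@Q2 runs 6, rem=0, completes. Q0=[] Q1=[] Q2=[]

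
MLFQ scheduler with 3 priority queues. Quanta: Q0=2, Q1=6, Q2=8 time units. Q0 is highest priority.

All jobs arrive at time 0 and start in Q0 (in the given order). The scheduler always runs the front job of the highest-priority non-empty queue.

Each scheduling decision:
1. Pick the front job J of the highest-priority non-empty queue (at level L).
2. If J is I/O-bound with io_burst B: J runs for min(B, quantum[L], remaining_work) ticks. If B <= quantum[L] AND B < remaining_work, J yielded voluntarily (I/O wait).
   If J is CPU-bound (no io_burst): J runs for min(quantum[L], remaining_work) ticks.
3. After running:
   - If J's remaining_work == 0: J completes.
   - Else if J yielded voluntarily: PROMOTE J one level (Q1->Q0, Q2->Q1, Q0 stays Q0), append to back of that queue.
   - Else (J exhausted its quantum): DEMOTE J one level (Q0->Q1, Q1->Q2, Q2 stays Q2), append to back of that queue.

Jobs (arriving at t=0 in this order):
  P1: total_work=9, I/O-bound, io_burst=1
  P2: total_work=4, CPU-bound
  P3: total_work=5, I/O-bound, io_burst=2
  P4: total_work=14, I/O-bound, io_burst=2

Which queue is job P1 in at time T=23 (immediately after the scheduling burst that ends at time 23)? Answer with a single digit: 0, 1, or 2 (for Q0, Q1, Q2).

t=0-1: P1@Q0 runs 1, rem=8, I/O yield, promote→Q0. Q0=[P2,P3,P4,P1] Q1=[] Q2=[]
t=1-3: P2@Q0 runs 2, rem=2, quantum used, demote→Q1. Q0=[P3,P4,P1] Q1=[P2] Q2=[]
t=3-5: P3@Q0 runs 2, rem=3, I/O yield, promote→Q0. Q0=[P4,P1,P3] Q1=[P2] Q2=[]
t=5-7: P4@Q0 runs 2, rem=12, I/O yield, promote→Q0. Q0=[P1,P3,P4] Q1=[P2] Q2=[]
t=7-8: P1@Q0 runs 1, rem=7, I/O yield, promote→Q0. Q0=[P3,P4,P1] Q1=[P2] Q2=[]
t=8-10: P3@Q0 runs 2, rem=1, I/O yield, promote→Q0. Q0=[P4,P1,P3] Q1=[P2] Q2=[]
t=10-12: P4@Q0 runs 2, rem=10, I/O yield, promote→Q0. Q0=[P1,P3,P4] Q1=[P2] Q2=[]
t=12-13: P1@Q0 runs 1, rem=6, I/O yield, promote→Q0. Q0=[P3,P4,P1] Q1=[P2] Q2=[]
t=13-14: P3@Q0 runs 1, rem=0, completes. Q0=[P4,P1] Q1=[P2] Q2=[]
t=14-16: P4@Q0 runs 2, rem=8, I/O yield, promote→Q0. Q0=[P1,P4] Q1=[P2] Q2=[]
t=16-17: P1@Q0 runs 1, rem=5, I/O yield, promote→Q0. Q0=[P4,P1] Q1=[P2] Q2=[]
t=17-19: P4@Q0 runs 2, rem=6, I/O yield, promote→Q0. Q0=[P1,P4] Q1=[P2] Q2=[]
t=19-20: P1@Q0 runs 1, rem=4, I/O yield, promote→Q0. Q0=[P4,P1] Q1=[P2] Q2=[]
t=20-22: P4@Q0 runs 2, rem=4, I/O yield, promote→Q0. Q0=[P1,P4] Q1=[P2] Q2=[]
t=22-23: P1@Q0 runs 1, rem=3, I/O yield, promote→Q0. Q0=[P4,P1] Q1=[P2] Q2=[]
t=23-25: P4@Q0 runs 2, rem=2, I/O yield, promote→Q0. Q0=[P1,P4] Q1=[P2] Q2=[]
t=25-26: P1@Q0 runs 1, rem=2, I/O yield, promote→Q0. Q0=[P4,P1] Q1=[P2] Q2=[]
t=26-28: P4@Q0 runs 2, rem=0, completes. Q0=[P1] Q1=[P2] Q2=[]
t=28-29: P1@Q0 runs 1, rem=1, I/O yield, promote→Q0. Q0=[P1] Q1=[P2] Q2=[]
t=29-30: P1@Q0 runs 1, rem=0, completes. Q0=[] Q1=[P2] Q2=[]
t=30-32: P2@Q1 runs 2, rem=0, completes. Q0=[] Q1=[] Q2=[]

Answer: 0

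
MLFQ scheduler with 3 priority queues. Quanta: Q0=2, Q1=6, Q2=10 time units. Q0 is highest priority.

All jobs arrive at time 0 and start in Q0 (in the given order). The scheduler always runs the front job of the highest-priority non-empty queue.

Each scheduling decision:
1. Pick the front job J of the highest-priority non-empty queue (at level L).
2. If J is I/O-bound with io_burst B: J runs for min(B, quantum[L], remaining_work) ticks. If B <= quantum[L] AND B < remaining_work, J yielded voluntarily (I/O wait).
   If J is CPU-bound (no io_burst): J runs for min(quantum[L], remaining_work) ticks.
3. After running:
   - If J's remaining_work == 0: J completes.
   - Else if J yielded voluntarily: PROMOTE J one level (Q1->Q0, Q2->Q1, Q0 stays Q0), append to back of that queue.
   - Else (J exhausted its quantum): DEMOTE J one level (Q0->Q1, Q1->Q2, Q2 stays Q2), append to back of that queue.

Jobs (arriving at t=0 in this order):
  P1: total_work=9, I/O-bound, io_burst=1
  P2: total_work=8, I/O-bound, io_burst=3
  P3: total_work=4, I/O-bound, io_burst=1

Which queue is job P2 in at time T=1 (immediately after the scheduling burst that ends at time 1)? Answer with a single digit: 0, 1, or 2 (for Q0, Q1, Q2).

t=0-1: P1@Q0 runs 1, rem=8, I/O yield, promote→Q0. Q0=[P2,P3,P1] Q1=[] Q2=[]
t=1-3: P2@Q0 runs 2, rem=6, quantum used, demote→Q1. Q0=[P3,P1] Q1=[P2] Q2=[]
t=3-4: P3@Q0 runs 1, rem=3, I/O yield, promote→Q0. Q0=[P1,P3] Q1=[P2] Q2=[]
t=4-5: P1@Q0 runs 1, rem=7, I/O yield, promote→Q0. Q0=[P3,P1] Q1=[P2] Q2=[]
t=5-6: P3@Q0 runs 1, rem=2, I/O yield, promote→Q0. Q0=[P1,P3] Q1=[P2] Q2=[]
t=6-7: P1@Q0 runs 1, rem=6, I/O yield, promote→Q0. Q0=[P3,P1] Q1=[P2] Q2=[]
t=7-8: P3@Q0 runs 1, rem=1, I/O yield, promote→Q0. Q0=[P1,P3] Q1=[P2] Q2=[]
t=8-9: P1@Q0 runs 1, rem=5, I/O yield, promote→Q0. Q0=[P3,P1] Q1=[P2] Q2=[]
t=9-10: P3@Q0 runs 1, rem=0, completes. Q0=[P1] Q1=[P2] Q2=[]
t=10-11: P1@Q0 runs 1, rem=4, I/O yield, promote→Q0. Q0=[P1] Q1=[P2] Q2=[]
t=11-12: P1@Q0 runs 1, rem=3, I/O yield, promote→Q0. Q0=[P1] Q1=[P2] Q2=[]
t=12-13: P1@Q0 runs 1, rem=2, I/O yield, promote→Q0. Q0=[P1] Q1=[P2] Q2=[]
t=13-14: P1@Q0 runs 1, rem=1, I/O yield, promote→Q0. Q0=[P1] Q1=[P2] Q2=[]
t=14-15: P1@Q0 runs 1, rem=0, completes. Q0=[] Q1=[P2] Q2=[]
t=15-18: P2@Q1 runs 3, rem=3, I/O yield, promote→Q0. Q0=[P2] Q1=[] Q2=[]
t=18-20: P2@Q0 runs 2, rem=1, quantum used, demote→Q1. Q0=[] Q1=[P2] Q2=[]
t=20-21: P2@Q1 runs 1, rem=0, completes. Q0=[] Q1=[] Q2=[]

Answer: 0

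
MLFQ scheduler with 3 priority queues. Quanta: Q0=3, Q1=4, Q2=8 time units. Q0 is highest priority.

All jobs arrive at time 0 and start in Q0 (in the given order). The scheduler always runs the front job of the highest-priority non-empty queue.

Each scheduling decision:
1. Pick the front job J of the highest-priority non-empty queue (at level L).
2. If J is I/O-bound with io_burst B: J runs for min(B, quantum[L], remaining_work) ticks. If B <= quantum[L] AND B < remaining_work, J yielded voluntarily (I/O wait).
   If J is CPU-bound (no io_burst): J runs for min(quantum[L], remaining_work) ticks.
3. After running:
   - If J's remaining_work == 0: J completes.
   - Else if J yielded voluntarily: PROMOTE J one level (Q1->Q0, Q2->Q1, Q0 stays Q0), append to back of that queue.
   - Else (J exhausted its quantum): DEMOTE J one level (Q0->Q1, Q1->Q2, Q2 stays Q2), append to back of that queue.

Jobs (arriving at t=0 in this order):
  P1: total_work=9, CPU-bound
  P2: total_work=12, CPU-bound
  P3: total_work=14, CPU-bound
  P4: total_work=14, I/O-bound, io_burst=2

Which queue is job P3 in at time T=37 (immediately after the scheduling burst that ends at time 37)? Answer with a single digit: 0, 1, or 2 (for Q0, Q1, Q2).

Answer: 2

Derivation:
t=0-3: P1@Q0 runs 3, rem=6, quantum used, demote→Q1. Q0=[P2,P3,P4] Q1=[P1] Q2=[]
t=3-6: P2@Q0 runs 3, rem=9, quantum used, demote→Q1. Q0=[P3,P4] Q1=[P1,P2] Q2=[]
t=6-9: P3@Q0 runs 3, rem=11, quantum used, demote→Q1. Q0=[P4] Q1=[P1,P2,P3] Q2=[]
t=9-11: P4@Q0 runs 2, rem=12, I/O yield, promote→Q0. Q0=[P4] Q1=[P1,P2,P3] Q2=[]
t=11-13: P4@Q0 runs 2, rem=10, I/O yield, promote→Q0. Q0=[P4] Q1=[P1,P2,P3] Q2=[]
t=13-15: P4@Q0 runs 2, rem=8, I/O yield, promote→Q0. Q0=[P4] Q1=[P1,P2,P3] Q2=[]
t=15-17: P4@Q0 runs 2, rem=6, I/O yield, promote→Q0. Q0=[P4] Q1=[P1,P2,P3] Q2=[]
t=17-19: P4@Q0 runs 2, rem=4, I/O yield, promote→Q0. Q0=[P4] Q1=[P1,P2,P3] Q2=[]
t=19-21: P4@Q0 runs 2, rem=2, I/O yield, promote→Q0. Q0=[P4] Q1=[P1,P2,P3] Q2=[]
t=21-23: P4@Q0 runs 2, rem=0, completes. Q0=[] Q1=[P1,P2,P3] Q2=[]
t=23-27: P1@Q1 runs 4, rem=2, quantum used, demote→Q2. Q0=[] Q1=[P2,P3] Q2=[P1]
t=27-31: P2@Q1 runs 4, rem=5, quantum used, demote→Q2. Q0=[] Q1=[P3] Q2=[P1,P2]
t=31-35: P3@Q1 runs 4, rem=7, quantum used, demote→Q2. Q0=[] Q1=[] Q2=[P1,P2,P3]
t=35-37: P1@Q2 runs 2, rem=0, completes. Q0=[] Q1=[] Q2=[P2,P3]
t=37-42: P2@Q2 runs 5, rem=0, completes. Q0=[] Q1=[] Q2=[P3]
t=42-49: P3@Q2 runs 7, rem=0, completes. Q0=[] Q1=[] Q2=[]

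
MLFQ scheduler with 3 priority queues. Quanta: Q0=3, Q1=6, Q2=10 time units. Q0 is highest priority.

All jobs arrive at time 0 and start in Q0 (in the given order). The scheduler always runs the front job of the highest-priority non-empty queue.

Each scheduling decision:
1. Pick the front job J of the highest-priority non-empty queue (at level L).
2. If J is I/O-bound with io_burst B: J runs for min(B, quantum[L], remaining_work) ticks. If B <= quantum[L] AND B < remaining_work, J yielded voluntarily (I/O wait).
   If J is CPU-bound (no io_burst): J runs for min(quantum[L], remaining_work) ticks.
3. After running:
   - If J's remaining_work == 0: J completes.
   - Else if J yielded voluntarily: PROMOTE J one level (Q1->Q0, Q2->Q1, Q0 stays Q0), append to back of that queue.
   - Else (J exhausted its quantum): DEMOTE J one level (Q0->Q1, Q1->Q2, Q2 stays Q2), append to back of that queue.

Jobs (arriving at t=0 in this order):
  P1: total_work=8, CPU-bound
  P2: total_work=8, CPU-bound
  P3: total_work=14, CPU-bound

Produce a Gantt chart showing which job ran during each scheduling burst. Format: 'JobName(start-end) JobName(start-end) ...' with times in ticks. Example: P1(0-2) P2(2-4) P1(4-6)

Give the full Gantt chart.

t=0-3: P1@Q0 runs 3, rem=5, quantum used, demote→Q1. Q0=[P2,P3] Q1=[P1] Q2=[]
t=3-6: P2@Q0 runs 3, rem=5, quantum used, demote→Q1. Q0=[P3] Q1=[P1,P2] Q2=[]
t=6-9: P3@Q0 runs 3, rem=11, quantum used, demote→Q1. Q0=[] Q1=[P1,P2,P3] Q2=[]
t=9-14: P1@Q1 runs 5, rem=0, completes. Q0=[] Q1=[P2,P3] Q2=[]
t=14-19: P2@Q1 runs 5, rem=0, completes. Q0=[] Q1=[P3] Q2=[]
t=19-25: P3@Q1 runs 6, rem=5, quantum used, demote→Q2. Q0=[] Q1=[] Q2=[P3]
t=25-30: P3@Q2 runs 5, rem=0, completes. Q0=[] Q1=[] Q2=[]

Answer: P1(0-3) P2(3-6) P3(6-9) P1(9-14) P2(14-19) P3(19-25) P3(25-30)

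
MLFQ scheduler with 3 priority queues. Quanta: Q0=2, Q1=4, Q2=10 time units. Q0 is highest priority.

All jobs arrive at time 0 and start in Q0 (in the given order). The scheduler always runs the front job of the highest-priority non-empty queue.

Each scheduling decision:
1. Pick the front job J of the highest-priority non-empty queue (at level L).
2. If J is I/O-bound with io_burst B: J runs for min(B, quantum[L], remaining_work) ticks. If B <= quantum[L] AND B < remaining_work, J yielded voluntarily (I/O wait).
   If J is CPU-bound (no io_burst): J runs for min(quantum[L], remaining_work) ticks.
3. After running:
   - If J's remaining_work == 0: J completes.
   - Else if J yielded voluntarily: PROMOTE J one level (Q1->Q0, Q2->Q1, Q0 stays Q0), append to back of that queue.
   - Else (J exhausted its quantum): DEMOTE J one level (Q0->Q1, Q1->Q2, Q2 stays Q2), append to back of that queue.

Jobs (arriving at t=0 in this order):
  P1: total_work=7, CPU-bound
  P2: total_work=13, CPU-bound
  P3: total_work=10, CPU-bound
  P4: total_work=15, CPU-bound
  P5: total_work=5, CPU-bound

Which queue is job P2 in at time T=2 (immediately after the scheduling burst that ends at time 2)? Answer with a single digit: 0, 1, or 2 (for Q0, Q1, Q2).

t=0-2: P1@Q0 runs 2, rem=5, quantum used, demote→Q1. Q0=[P2,P3,P4,P5] Q1=[P1] Q2=[]
t=2-4: P2@Q0 runs 2, rem=11, quantum used, demote→Q1. Q0=[P3,P4,P5] Q1=[P1,P2] Q2=[]
t=4-6: P3@Q0 runs 2, rem=8, quantum used, demote→Q1. Q0=[P4,P5] Q1=[P1,P2,P3] Q2=[]
t=6-8: P4@Q0 runs 2, rem=13, quantum used, demote→Q1. Q0=[P5] Q1=[P1,P2,P3,P4] Q2=[]
t=8-10: P5@Q0 runs 2, rem=3, quantum used, demote→Q1. Q0=[] Q1=[P1,P2,P3,P4,P5] Q2=[]
t=10-14: P1@Q1 runs 4, rem=1, quantum used, demote→Q2. Q0=[] Q1=[P2,P3,P4,P5] Q2=[P1]
t=14-18: P2@Q1 runs 4, rem=7, quantum used, demote→Q2. Q0=[] Q1=[P3,P4,P5] Q2=[P1,P2]
t=18-22: P3@Q1 runs 4, rem=4, quantum used, demote→Q2. Q0=[] Q1=[P4,P5] Q2=[P1,P2,P3]
t=22-26: P4@Q1 runs 4, rem=9, quantum used, demote→Q2. Q0=[] Q1=[P5] Q2=[P1,P2,P3,P4]
t=26-29: P5@Q1 runs 3, rem=0, completes. Q0=[] Q1=[] Q2=[P1,P2,P3,P4]
t=29-30: P1@Q2 runs 1, rem=0, completes. Q0=[] Q1=[] Q2=[P2,P3,P4]
t=30-37: P2@Q2 runs 7, rem=0, completes. Q0=[] Q1=[] Q2=[P3,P4]
t=37-41: P3@Q2 runs 4, rem=0, completes. Q0=[] Q1=[] Q2=[P4]
t=41-50: P4@Q2 runs 9, rem=0, completes. Q0=[] Q1=[] Q2=[]

Answer: 0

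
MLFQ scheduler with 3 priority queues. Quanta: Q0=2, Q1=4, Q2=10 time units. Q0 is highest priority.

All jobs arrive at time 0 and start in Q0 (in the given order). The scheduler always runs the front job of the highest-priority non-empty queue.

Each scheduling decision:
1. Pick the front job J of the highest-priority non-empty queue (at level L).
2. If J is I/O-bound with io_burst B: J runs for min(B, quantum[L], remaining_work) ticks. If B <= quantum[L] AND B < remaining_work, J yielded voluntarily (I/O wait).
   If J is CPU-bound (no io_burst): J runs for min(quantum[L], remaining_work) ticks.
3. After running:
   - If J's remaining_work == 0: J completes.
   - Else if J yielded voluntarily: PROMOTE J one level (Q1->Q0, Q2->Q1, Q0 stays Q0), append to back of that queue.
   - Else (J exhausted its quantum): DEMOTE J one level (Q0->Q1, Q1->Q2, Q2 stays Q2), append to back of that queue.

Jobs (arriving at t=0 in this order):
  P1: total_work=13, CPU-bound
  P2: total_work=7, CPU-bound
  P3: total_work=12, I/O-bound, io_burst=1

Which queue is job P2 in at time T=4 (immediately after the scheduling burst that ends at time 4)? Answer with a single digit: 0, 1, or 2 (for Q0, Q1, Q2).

t=0-2: P1@Q0 runs 2, rem=11, quantum used, demote→Q1. Q0=[P2,P3] Q1=[P1] Q2=[]
t=2-4: P2@Q0 runs 2, rem=5, quantum used, demote→Q1. Q0=[P3] Q1=[P1,P2] Q2=[]
t=4-5: P3@Q0 runs 1, rem=11, I/O yield, promote→Q0. Q0=[P3] Q1=[P1,P2] Q2=[]
t=5-6: P3@Q0 runs 1, rem=10, I/O yield, promote→Q0. Q0=[P3] Q1=[P1,P2] Q2=[]
t=6-7: P3@Q0 runs 1, rem=9, I/O yield, promote→Q0. Q0=[P3] Q1=[P1,P2] Q2=[]
t=7-8: P3@Q0 runs 1, rem=8, I/O yield, promote→Q0. Q0=[P3] Q1=[P1,P2] Q2=[]
t=8-9: P3@Q0 runs 1, rem=7, I/O yield, promote→Q0. Q0=[P3] Q1=[P1,P2] Q2=[]
t=9-10: P3@Q0 runs 1, rem=6, I/O yield, promote→Q0. Q0=[P3] Q1=[P1,P2] Q2=[]
t=10-11: P3@Q0 runs 1, rem=5, I/O yield, promote→Q0. Q0=[P3] Q1=[P1,P2] Q2=[]
t=11-12: P3@Q0 runs 1, rem=4, I/O yield, promote→Q0. Q0=[P3] Q1=[P1,P2] Q2=[]
t=12-13: P3@Q0 runs 1, rem=3, I/O yield, promote→Q0. Q0=[P3] Q1=[P1,P2] Q2=[]
t=13-14: P3@Q0 runs 1, rem=2, I/O yield, promote→Q0. Q0=[P3] Q1=[P1,P2] Q2=[]
t=14-15: P3@Q0 runs 1, rem=1, I/O yield, promote→Q0. Q0=[P3] Q1=[P1,P2] Q2=[]
t=15-16: P3@Q0 runs 1, rem=0, completes. Q0=[] Q1=[P1,P2] Q2=[]
t=16-20: P1@Q1 runs 4, rem=7, quantum used, demote→Q2. Q0=[] Q1=[P2] Q2=[P1]
t=20-24: P2@Q1 runs 4, rem=1, quantum used, demote→Q2. Q0=[] Q1=[] Q2=[P1,P2]
t=24-31: P1@Q2 runs 7, rem=0, completes. Q0=[] Q1=[] Q2=[P2]
t=31-32: P2@Q2 runs 1, rem=0, completes. Q0=[] Q1=[] Q2=[]

Answer: 1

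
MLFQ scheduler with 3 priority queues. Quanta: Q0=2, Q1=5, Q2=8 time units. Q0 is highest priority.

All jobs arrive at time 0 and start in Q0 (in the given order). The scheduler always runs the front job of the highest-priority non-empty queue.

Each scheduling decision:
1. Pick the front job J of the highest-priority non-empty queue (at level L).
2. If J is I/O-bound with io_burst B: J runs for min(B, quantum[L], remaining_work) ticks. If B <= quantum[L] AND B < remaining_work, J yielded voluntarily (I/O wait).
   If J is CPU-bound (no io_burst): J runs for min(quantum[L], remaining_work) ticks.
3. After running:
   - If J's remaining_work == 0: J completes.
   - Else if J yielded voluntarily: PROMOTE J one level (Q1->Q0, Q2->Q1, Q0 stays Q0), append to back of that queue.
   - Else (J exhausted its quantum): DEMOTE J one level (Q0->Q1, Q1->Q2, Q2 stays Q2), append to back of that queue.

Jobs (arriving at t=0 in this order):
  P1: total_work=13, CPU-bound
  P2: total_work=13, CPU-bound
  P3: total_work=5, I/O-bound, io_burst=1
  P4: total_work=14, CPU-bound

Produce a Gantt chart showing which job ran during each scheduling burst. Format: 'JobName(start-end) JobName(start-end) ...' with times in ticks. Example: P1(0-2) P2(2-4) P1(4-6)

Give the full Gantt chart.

Answer: P1(0-2) P2(2-4) P3(4-5) P4(5-7) P3(7-8) P3(8-9) P3(9-10) P3(10-11) P1(11-16) P2(16-21) P4(21-26) P1(26-32) P2(32-38) P4(38-45)

Derivation:
t=0-2: P1@Q0 runs 2, rem=11, quantum used, demote→Q1. Q0=[P2,P3,P4] Q1=[P1] Q2=[]
t=2-4: P2@Q0 runs 2, rem=11, quantum used, demote→Q1. Q0=[P3,P4] Q1=[P1,P2] Q2=[]
t=4-5: P3@Q0 runs 1, rem=4, I/O yield, promote→Q0. Q0=[P4,P3] Q1=[P1,P2] Q2=[]
t=5-7: P4@Q0 runs 2, rem=12, quantum used, demote→Q1. Q0=[P3] Q1=[P1,P2,P4] Q2=[]
t=7-8: P3@Q0 runs 1, rem=3, I/O yield, promote→Q0. Q0=[P3] Q1=[P1,P2,P4] Q2=[]
t=8-9: P3@Q0 runs 1, rem=2, I/O yield, promote→Q0. Q0=[P3] Q1=[P1,P2,P4] Q2=[]
t=9-10: P3@Q0 runs 1, rem=1, I/O yield, promote→Q0. Q0=[P3] Q1=[P1,P2,P4] Q2=[]
t=10-11: P3@Q0 runs 1, rem=0, completes. Q0=[] Q1=[P1,P2,P4] Q2=[]
t=11-16: P1@Q1 runs 5, rem=6, quantum used, demote→Q2. Q0=[] Q1=[P2,P4] Q2=[P1]
t=16-21: P2@Q1 runs 5, rem=6, quantum used, demote→Q2. Q0=[] Q1=[P4] Q2=[P1,P2]
t=21-26: P4@Q1 runs 5, rem=7, quantum used, demote→Q2. Q0=[] Q1=[] Q2=[P1,P2,P4]
t=26-32: P1@Q2 runs 6, rem=0, completes. Q0=[] Q1=[] Q2=[P2,P4]
t=32-38: P2@Q2 runs 6, rem=0, completes. Q0=[] Q1=[] Q2=[P4]
t=38-45: P4@Q2 runs 7, rem=0, completes. Q0=[] Q1=[] Q2=[]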